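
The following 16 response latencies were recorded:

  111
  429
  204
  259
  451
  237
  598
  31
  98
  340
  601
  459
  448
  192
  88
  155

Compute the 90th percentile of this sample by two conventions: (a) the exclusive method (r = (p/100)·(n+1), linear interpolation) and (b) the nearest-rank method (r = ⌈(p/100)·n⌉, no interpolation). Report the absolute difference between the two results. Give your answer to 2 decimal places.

Sorted: 31, 88, 98, 111, 155, 192, 204, 237, 259, 340, 429, 448, 451, 459, 598, 601.
n = 16.
(a) r = 15.3; between ranks 15 (598) and 16 (601): 598.9.
(b) the nearest-rank method: rank 15 → 598.
|598.9 − 598| = 0.9.

0.90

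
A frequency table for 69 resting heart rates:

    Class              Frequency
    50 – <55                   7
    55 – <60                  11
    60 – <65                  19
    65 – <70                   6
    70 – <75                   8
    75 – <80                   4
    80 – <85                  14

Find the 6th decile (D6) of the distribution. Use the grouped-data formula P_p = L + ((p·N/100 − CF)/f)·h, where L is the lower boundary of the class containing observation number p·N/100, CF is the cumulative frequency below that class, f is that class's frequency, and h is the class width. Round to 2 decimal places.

68.67

N = 69; target position k = 60/100 · 69 = 41.4.
Cumulative frequencies: 7, 18, 37, 43, 51, 55, 69.
Observation 41.4 falls in the class 65 – <70.
L = 65, CF = 37, f = 6, h = 5.
P60 = 65 + ((41.4 − 37)/6)·5 = 65 + 3.66667 = 68.6667.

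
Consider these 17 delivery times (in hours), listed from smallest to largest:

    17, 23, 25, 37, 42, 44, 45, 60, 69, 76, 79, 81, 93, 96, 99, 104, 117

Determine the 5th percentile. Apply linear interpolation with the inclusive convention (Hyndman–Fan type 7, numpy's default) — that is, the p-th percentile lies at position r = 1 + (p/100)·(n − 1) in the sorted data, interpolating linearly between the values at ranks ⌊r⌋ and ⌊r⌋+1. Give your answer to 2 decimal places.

n = 17.
r = 1 + (5/100)·(17 − 1) = 1 + 0.8 = 1.8.
Rank 1 is 17 and rank 2 is 23.
Interpolate: 17 + 0.8·(23 − 17) = 17 + 0.8·6 = 21.8.

21.80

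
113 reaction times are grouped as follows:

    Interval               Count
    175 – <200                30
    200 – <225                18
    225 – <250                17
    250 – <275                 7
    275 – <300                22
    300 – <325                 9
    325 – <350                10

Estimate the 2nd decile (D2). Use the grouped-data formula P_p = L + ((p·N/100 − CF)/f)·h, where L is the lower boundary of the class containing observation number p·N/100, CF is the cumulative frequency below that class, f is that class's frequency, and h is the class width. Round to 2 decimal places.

N = 113; target position k = 20/100 · 113 = 22.6.
Cumulative frequencies: 30, 48, 65, 72, 94, 103, 113.
Observation 22.6 falls in the class 175 – <200.
L = 175, CF = 0, f = 30, h = 25.
P20 = 175 + ((22.6 − 0)/30)·25 = 175 + 18.8333 = 193.833.

193.83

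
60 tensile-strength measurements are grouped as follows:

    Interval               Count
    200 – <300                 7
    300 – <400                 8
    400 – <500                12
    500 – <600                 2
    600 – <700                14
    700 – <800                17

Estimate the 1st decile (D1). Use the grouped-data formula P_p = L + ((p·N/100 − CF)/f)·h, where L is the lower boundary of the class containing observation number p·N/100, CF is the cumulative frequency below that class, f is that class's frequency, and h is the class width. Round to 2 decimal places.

285.71

N = 60; target position k = 10/100 · 60 = 6.
Cumulative frequencies: 7, 15, 27, 29, 43, 60.
Observation 6 falls in the class 200 – <300.
L = 200, CF = 0, f = 7, h = 100.
P10 = 200 + ((6 − 0)/7)·100 = 200 + 85.7143 = 285.714.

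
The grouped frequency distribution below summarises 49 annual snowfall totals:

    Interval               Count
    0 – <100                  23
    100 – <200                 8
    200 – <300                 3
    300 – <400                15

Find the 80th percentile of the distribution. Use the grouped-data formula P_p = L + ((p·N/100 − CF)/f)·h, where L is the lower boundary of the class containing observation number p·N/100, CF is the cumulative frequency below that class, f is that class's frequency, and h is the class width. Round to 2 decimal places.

N = 49; target position k = 80/100 · 49 = 39.2.
Cumulative frequencies: 23, 31, 34, 49.
Observation 39.2 falls in the class 300 – <400.
L = 300, CF = 34, f = 15, h = 100.
P80 = 300 + ((39.2 − 34)/15)·100 = 300 + 34.6667 = 334.667.

334.67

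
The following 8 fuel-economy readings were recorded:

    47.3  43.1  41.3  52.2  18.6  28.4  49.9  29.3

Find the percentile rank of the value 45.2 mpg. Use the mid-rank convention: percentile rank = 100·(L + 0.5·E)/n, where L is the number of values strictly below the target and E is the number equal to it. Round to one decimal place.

62.5

Sorted: 18.6, 28.4, 29.3, 41.3, 43.1, 47.3, 49.9, 52.2.
Count below 45.2: L = 5; count equal: E = 0; n = 8.
Percentile rank = 100·(5 + 0.5·0)/8 = 100·5/8 = 62.5.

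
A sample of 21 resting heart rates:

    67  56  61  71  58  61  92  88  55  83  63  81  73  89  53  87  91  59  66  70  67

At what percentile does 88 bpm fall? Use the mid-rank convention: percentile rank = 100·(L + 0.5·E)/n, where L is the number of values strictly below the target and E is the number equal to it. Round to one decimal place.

83.3

Sorted: 53, 55, 56, 58, 59, 61, 61, 63, 66, 67, 67, 70, 71, 73, 81, 83, 87, 88, 89, 91, 92.
Count below 88: L = 17; count equal: E = 1; n = 21.
Percentile rank = 100·(17 + 0.5·1)/21 = 100·17.5/21 = 83.33.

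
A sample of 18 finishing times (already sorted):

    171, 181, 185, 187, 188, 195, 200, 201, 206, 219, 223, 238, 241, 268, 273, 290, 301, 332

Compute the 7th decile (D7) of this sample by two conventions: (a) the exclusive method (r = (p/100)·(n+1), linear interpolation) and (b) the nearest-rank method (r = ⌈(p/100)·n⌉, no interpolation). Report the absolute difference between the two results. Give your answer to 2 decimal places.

8.10

n = 18.
(a) r = 13.3; between ranks 13 (241) and 14 (268): 249.1.
(b) the nearest-rank method: rank 13 → 241.
|249.1 − 241| = 8.1.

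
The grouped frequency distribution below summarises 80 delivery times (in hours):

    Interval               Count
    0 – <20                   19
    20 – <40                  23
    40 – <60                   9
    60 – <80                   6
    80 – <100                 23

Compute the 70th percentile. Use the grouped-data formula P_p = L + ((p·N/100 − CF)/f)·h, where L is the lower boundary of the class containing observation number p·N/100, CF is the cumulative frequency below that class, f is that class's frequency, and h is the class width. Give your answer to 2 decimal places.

N = 80; target position k = 70/100 · 80 = 56.
Cumulative frequencies: 19, 42, 51, 57, 80.
Observation 56 falls in the class 60 – <80.
L = 60, CF = 51, f = 6, h = 20.
P70 = 60 + ((56 − 51)/6)·20 = 60 + 16.6667 = 76.6667.

76.67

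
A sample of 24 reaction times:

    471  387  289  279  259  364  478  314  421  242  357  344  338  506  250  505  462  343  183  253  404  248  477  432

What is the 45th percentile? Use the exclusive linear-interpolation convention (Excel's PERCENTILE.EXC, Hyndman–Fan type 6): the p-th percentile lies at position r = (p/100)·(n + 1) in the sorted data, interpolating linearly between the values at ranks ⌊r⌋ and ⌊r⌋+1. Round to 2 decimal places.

Sorted: 183, 242, 248, 250, 253, 259, 279, 289, 314, 338, 343, 344, 357, 364, 387, 404, 421, 432, 462, 471, 477, 478, 505, 506.
n = 24.
r = (45/100)·(24 + 1) = 11.25.
Rank 11 is 343 and rank 12 is 344.
Interpolate: 343 + 0.25·(344 − 343) = 343 + 0.25·1 = 343.25.

343.25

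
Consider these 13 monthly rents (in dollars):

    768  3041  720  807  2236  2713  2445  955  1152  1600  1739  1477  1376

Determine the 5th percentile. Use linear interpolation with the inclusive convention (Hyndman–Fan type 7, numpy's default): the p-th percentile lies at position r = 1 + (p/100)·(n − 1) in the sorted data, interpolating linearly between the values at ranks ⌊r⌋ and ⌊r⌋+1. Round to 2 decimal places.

Sorted: 720, 768, 807, 955, 1152, 1376, 1477, 1600, 1739, 2236, 2445, 2713, 3041.
n = 13.
r = 1 + (5/100)·(13 − 1) = 1 + 0.6 = 1.6.
Rank 1 is 720 and rank 2 is 768.
Interpolate: 720 + 0.6·(768 − 720) = 720 + 0.6·48 = 748.8.

748.80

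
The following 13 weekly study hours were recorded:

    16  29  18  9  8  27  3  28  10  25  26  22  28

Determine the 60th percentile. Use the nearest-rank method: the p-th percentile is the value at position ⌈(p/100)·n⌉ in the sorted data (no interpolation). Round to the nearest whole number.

Sorted: 3, 8, 9, 10, 16, 18, 22, 25, 26, 27, 28, 28, 29.
n = 13.
Position = ⌈60/100 · 13⌉ = ⌈7.8⌉ = 8.
The value at rank 8 is 25.

25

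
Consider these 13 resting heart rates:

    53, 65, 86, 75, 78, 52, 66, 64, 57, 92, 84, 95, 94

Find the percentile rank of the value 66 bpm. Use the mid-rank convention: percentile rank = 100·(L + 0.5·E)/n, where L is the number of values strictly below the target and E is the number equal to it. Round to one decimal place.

Sorted: 52, 53, 57, 64, 65, 66, 75, 78, 84, 86, 92, 94, 95.
Count below 66: L = 5; count equal: E = 1; n = 13.
Percentile rank = 100·(5 + 0.5·1)/13 = 100·5.5/13 = 42.31.

42.3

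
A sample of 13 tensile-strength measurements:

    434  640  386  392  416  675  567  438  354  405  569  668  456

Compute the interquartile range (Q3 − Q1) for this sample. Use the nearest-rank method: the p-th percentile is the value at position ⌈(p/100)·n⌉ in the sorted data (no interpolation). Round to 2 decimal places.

164.00

Sorted: 354, 386, 392, 405, 416, 434, 438, 456, 567, 569, 640, 668, 675.
n = 13.
P25: rank ⌈25/100·13⌉ = 4 → 405.
P75: rank ⌈75/100·13⌉ = 10 → 569.
Difference: 569 − 405 = 164.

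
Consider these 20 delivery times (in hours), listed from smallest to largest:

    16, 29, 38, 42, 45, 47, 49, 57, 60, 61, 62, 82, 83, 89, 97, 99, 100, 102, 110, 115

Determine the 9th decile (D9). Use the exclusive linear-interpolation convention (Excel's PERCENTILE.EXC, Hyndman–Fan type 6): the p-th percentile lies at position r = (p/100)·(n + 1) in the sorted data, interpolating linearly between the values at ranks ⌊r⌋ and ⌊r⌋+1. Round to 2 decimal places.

109.20

n = 20.
r = (90/100)·(20 + 1) = 18.9.
Rank 18 is 102 and rank 19 is 110.
Interpolate: 102 + 0.9·(110 − 102) = 102 + 0.9·8 = 109.2.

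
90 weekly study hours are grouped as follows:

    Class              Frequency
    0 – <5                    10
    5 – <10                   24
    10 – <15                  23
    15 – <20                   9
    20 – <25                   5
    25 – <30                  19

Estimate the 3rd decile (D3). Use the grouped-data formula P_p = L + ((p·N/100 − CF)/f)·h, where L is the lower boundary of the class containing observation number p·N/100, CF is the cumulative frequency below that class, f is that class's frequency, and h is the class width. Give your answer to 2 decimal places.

N = 90; target position k = 30/100 · 90 = 27.
Cumulative frequencies: 10, 34, 57, 66, 71, 90.
Observation 27 falls in the class 5 – <10.
L = 5, CF = 10, f = 24, h = 5.
P30 = 5 + ((27 − 10)/24)·5 = 5 + 3.54167 = 8.54167.

8.54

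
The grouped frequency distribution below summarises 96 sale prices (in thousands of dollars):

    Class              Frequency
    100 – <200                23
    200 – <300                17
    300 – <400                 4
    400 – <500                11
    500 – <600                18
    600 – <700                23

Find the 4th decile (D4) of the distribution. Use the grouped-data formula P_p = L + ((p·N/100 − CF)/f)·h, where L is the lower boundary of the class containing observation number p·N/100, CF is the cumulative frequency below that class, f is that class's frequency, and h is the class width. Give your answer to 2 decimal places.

N = 96; target position k = 40/100 · 96 = 38.4.
Cumulative frequencies: 23, 40, 44, 55, 73, 96.
Observation 38.4 falls in the class 200 – <300.
L = 200, CF = 23, f = 17, h = 100.
P40 = 200 + ((38.4 − 23)/17)·100 = 200 + 90.5882 = 290.588.

290.59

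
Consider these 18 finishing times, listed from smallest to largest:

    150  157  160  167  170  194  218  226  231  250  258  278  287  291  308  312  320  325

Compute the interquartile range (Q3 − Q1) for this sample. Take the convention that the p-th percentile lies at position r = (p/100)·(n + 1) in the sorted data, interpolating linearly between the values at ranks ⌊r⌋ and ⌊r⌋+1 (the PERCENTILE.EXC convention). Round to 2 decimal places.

126.00

n = 18.
P25: r = 4.75; ranks 4–5 are 167, 170; interpolating gives 169.25.
P75: r = 14.25; ranks 14–15 are 291, 308; interpolating gives 295.25.
Difference: 295.25 − 169.25 = 126.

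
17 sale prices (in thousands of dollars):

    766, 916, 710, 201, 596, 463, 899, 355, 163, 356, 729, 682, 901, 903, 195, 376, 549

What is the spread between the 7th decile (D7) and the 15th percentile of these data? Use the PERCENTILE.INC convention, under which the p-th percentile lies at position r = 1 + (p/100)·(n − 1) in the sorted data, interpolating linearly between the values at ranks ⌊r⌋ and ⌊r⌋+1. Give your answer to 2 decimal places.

473.80

Sorted: 163, 195, 201, 355, 356, 376, 463, 549, 596, 682, 710, 729, 766, 899, 901, 903, 916.
n = 17.
P15: r = 3.4; ranks 3–4 are 201, 355; interpolating gives 262.6.
P70: r = 12.2; ranks 12–13 are 729, 766; interpolating gives 736.4.
Difference: 736.4 − 262.6 = 473.8.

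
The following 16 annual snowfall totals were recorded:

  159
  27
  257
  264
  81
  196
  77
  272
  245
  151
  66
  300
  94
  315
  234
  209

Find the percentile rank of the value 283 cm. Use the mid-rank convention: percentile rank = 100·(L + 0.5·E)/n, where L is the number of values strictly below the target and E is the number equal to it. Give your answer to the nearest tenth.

87.5

Sorted: 27, 66, 77, 81, 94, 151, 159, 196, 209, 234, 245, 257, 264, 272, 300, 315.
Count below 283: L = 14; count equal: E = 0; n = 16.
Percentile rank = 100·(14 + 0.5·0)/16 = 100·14/16 = 87.5.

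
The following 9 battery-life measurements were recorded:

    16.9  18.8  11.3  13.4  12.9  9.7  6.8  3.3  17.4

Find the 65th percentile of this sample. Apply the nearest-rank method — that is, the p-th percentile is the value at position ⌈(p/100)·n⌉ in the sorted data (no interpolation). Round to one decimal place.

13.4

Sorted: 3.3, 6.8, 9.7, 11.3, 12.9, 13.4, 16.9, 17.4, 18.8.
n = 9.
Position = ⌈65/100 · 9⌉ = ⌈5.85⌉ = 6.
The value at rank 6 is 13.4.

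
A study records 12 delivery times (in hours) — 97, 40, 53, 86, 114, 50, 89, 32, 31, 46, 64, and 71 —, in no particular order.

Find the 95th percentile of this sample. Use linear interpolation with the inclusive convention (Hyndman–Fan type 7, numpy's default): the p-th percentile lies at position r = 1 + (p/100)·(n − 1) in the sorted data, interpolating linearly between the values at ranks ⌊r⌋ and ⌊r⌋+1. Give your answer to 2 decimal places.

104.65

Sorted: 31, 32, 40, 46, 50, 53, 64, 71, 86, 89, 97, 114.
n = 12.
r = 1 + (95/100)·(12 − 1) = 1 + 10.45 = 11.45.
Rank 11 is 97 and rank 12 is 114.
Interpolate: 97 + 0.45·(114 − 97) = 97 + 0.45·17 = 104.65.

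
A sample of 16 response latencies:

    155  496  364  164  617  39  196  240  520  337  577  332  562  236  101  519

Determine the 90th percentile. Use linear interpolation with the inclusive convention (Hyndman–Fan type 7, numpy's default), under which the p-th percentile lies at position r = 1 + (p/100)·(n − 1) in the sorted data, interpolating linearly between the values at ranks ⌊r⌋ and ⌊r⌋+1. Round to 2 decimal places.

569.50

Sorted: 39, 101, 155, 164, 196, 236, 240, 332, 337, 364, 496, 519, 520, 562, 577, 617.
n = 16.
r = 1 + (90/100)·(16 − 1) = 1 + 13.5 = 14.5.
Rank 14 is 562 and rank 15 is 577.
Interpolate: 562 + 0.5·(577 − 562) = 562 + 0.5·15 = 569.5.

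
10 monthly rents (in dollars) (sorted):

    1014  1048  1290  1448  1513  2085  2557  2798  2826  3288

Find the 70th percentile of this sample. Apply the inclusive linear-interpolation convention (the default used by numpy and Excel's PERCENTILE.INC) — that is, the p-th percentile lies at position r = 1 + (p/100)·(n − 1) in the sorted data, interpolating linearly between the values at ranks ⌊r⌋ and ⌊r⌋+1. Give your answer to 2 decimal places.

n = 10.
r = 1 + (70/100)·(10 − 1) = 1 + 6.3 = 7.3.
Rank 7 is 2557 and rank 8 is 2798.
Interpolate: 2557 + 0.3·(2798 − 2557) = 2557 + 0.3·241 = 2629.3.

2629.30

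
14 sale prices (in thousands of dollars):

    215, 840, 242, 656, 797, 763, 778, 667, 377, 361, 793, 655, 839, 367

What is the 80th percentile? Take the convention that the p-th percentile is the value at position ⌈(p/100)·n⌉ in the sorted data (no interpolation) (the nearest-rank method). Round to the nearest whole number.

Sorted: 215, 242, 361, 367, 377, 655, 656, 667, 763, 778, 793, 797, 839, 840.
n = 14.
Position = ⌈80/100 · 14⌉ = ⌈11.2⌉ = 12.
The value at rank 12 is 797.

797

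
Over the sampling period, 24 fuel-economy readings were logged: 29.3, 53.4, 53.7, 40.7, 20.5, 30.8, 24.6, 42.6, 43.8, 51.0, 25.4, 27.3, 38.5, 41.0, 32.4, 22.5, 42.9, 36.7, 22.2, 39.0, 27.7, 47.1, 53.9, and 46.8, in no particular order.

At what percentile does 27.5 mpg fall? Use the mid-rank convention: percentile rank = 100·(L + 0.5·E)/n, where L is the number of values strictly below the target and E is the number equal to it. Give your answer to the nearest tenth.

Sorted: 20.5, 22.2, 22.5, 24.6, 25.4, 27.3, 27.7, 29.3, 30.8, 32.4, 36.7, 38.5, 39.0, 40.7, 41.0, 42.6, 42.9, 43.8, 46.8, 47.1, 51.0, 53.4, 53.7, 53.9.
Count below 27.5: L = 6; count equal: E = 0; n = 24.
Percentile rank = 100·(6 + 0.5·0)/24 = 100·6/24 = 25.

25.0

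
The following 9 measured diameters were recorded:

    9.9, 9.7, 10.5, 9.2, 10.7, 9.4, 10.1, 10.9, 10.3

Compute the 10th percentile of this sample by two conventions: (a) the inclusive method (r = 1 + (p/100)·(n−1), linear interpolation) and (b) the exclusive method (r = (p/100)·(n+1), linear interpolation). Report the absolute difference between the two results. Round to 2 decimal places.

0.16

Sorted: 9.2, 9.4, 9.7, 9.9, 10.1, 10.3, 10.5, 10.7, 10.9.
n = 9.
(a) r = 1.8; between ranks 1 (9.2) and 2 (9.4): 9.36.
(b) r = 1 → value at rank 1 = 9.2.
|9.36 − 9.2| = 0.16.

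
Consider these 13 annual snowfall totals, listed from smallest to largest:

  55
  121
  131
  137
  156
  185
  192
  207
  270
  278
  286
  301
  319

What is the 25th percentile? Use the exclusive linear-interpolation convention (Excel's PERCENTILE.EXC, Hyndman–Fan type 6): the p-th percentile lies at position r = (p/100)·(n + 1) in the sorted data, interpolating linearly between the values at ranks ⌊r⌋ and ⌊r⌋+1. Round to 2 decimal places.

134.00

n = 13.
r = (25/100)·(13 + 1) = 3.5.
Rank 3 is 131 and rank 4 is 137.
Interpolate: 131 + 0.5·(137 − 131) = 131 + 0.5·6 = 134.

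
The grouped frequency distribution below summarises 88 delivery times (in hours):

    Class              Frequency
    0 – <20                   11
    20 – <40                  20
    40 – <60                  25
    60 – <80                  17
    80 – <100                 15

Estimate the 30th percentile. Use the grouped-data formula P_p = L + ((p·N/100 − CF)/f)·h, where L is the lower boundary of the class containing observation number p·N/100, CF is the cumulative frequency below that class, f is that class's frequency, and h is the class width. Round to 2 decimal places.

35.40

N = 88; target position k = 30/100 · 88 = 26.4.
Cumulative frequencies: 11, 31, 56, 73, 88.
Observation 26.4 falls in the class 20 – <40.
L = 20, CF = 11, f = 20, h = 20.
P30 = 20 + ((26.4 − 11)/20)·20 = 20 + 15.4 = 35.4.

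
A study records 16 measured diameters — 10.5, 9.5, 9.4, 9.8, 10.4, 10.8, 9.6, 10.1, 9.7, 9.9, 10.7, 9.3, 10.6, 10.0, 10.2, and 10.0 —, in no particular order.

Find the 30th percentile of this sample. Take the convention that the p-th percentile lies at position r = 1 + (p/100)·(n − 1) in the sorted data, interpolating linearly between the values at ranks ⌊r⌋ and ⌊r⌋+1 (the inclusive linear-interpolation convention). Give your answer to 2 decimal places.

9.75

Sorted: 9.3, 9.4, 9.5, 9.6, 9.7, 9.8, 9.9, 10.0, 10.0, 10.1, 10.2, 10.4, 10.5, 10.6, 10.7, 10.8.
n = 16.
r = 1 + (30/100)·(16 − 1) = 1 + 4.5 = 5.5.
Rank 5 is 9.7 and rank 6 is 9.8.
Interpolate: 9.7 + 0.5·(9.8 − 9.7) = 9.7 + 0.5·0.1 = 9.75.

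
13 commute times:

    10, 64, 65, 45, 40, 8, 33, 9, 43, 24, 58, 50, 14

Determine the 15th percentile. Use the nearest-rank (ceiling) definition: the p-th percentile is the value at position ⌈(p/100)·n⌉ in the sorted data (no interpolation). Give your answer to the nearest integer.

Sorted: 8, 9, 10, 14, 24, 33, 40, 43, 45, 50, 58, 64, 65.
n = 13.
Position = ⌈15/100 · 13⌉ = ⌈1.95⌉ = 2.
The value at rank 2 is 9.

9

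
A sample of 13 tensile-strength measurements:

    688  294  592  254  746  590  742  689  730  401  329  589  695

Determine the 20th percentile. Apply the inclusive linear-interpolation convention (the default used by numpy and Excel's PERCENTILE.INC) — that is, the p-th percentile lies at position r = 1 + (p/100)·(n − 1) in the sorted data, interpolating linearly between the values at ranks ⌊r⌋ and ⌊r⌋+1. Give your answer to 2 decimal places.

Sorted: 254, 294, 329, 401, 589, 590, 592, 688, 689, 695, 730, 742, 746.
n = 13.
r = 1 + (20/100)·(13 − 1) = 1 + 2.4 = 3.4.
Rank 3 is 329 and rank 4 is 401.
Interpolate: 329 + 0.4·(401 − 329) = 329 + 0.4·72 = 357.8.

357.80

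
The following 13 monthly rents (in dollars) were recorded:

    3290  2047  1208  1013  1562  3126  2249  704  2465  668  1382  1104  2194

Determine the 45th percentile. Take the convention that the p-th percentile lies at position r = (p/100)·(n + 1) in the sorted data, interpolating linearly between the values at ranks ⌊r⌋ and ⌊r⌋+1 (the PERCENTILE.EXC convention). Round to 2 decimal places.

Sorted: 668, 704, 1013, 1104, 1208, 1382, 1562, 2047, 2194, 2249, 2465, 3126, 3290.
n = 13.
r = (45/100)·(13 + 1) = 6.3.
Rank 6 is 1382 and rank 7 is 1562.
Interpolate: 1382 + 0.3·(1562 − 1382) = 1382 + 0.3·180 = 1436.

1436.00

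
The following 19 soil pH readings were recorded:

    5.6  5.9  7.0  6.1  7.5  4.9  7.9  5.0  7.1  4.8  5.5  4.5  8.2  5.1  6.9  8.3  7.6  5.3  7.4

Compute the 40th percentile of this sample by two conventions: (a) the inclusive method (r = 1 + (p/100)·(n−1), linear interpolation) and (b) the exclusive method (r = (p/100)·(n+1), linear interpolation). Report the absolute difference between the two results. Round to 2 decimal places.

0.06

Sorted: 4.5, 4.8, 4.9, 5.0, 5.1, 5.3, 5.5, 5.6, 5.9, 6.1, 6.9, 7.0, 7.1, 7.4, 7.5, 7.6, 7.9, 8.2, 8.3.
n = 19.
(a) r = 8.2; between ranks 8 (5.6) and 9 (5.9): 5.66.
(b) r = 8 → value at rank 8 = 5.6.
|5.66 − 5.6| = 0.06.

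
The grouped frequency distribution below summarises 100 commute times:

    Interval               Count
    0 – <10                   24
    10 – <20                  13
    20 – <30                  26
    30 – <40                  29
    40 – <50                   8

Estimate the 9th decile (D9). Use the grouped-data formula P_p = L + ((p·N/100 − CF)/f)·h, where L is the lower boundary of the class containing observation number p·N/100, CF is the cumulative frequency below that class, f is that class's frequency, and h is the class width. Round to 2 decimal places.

N = 100; target position k = 90/100 · 100 = 90.
Cumulative frequencies: 24, 37, 63, 92, 100.
Observation 90 falls in the class 30 – <40.
L = 30, CF = 63, f = 29, h = 10.
P90 = 30 + ((90 − 63)/29)·10 = 30 + 9.31034 = 39.3103.

39.31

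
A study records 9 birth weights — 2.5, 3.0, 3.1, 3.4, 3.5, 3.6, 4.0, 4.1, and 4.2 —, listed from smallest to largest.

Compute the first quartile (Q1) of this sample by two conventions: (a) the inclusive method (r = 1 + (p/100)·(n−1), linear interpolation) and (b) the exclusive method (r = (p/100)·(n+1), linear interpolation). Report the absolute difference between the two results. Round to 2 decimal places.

n = 9.
(a) r = 3 → value at rank 3 = 3.1.
(b) r = 2.5; between ranks 2 (3.0) and 3 (3.1): 3.05.
|3.1 − 3.05| = 0.05.

0.05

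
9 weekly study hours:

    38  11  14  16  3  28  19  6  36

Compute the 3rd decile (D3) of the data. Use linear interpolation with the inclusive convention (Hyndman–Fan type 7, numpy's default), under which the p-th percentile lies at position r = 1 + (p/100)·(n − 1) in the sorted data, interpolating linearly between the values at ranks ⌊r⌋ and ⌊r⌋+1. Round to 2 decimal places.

Sorted: 3, 6, 11, 14, 16, 19, 28, 36, 38.
n = 9.
r = 1 + (30/100)·(9 − 1) = 1 + 2.4 = 3.4.
Rank 3 is 11 and rank 4 is 14.
Interpolate: 11 + 0.4·(14 − 11) = 11 + 0.4·3 = 12.2.

12.20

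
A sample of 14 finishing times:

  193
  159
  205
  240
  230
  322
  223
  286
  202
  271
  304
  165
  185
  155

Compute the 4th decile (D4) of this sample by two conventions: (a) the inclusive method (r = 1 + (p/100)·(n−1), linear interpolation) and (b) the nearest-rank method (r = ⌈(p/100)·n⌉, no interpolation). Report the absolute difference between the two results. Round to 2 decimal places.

Sorted: 155, 159, 165, 185, 193, 202, 205, 223, 230, 240, 271, 286, 304, 322.
n = 14.
(a) r = 6.2; between ranks 6 (202) and 7 (205): 202.6.
(b) the nearest-rank method: rank 6 → 202.
|202.6 − 202| = 0.6.

0.60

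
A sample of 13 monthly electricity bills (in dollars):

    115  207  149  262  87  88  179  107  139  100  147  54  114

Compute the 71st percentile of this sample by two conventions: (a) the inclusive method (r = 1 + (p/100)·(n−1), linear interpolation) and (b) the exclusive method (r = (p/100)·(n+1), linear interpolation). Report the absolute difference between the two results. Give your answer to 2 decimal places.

0.84

Sorted: 54, 87, 88, 100, 107, 114, 115, 139, 147, 149, 179, 207, 262.
n = 13.
(a) r = 9.52; between ranks 9 (147) and 10 (149): 148.04.
(b) r = 9.94; between ranks 9 (147) and 10 (149): 148.88.
|148.04 − 148.88| = 0.84.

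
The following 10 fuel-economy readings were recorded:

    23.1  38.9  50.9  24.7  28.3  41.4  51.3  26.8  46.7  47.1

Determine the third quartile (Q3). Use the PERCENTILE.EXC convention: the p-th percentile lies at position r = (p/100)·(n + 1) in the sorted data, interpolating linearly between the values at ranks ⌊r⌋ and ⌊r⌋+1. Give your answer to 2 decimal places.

Sorted: 23.1, 24.7, 26.8, 28.3, 38.9, 41.4, 46.7, 47.1, 50.9, 51.3.
n = 10.
r = (75/100)·(10 + 1) = 8.25.
Rank 8 is 47.1 and rank 9 is 50.9.
Interpolate: 47.1 + 0.25·(50.9 − 47.1) = 47.1 + 0.25·3.8 = 48.05.

48.05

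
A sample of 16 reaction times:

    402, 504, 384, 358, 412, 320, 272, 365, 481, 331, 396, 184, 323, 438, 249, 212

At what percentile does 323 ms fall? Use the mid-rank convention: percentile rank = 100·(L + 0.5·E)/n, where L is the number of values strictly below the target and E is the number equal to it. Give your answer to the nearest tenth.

Sorted: 184, 212, 249, 272, 320, 323, 331, 358, 365, 384, 396, 402, 412, 438, 481, 504.
Count below 323: L = 5; count equal: E = 1; n = 16.
Percentile rank = 100·(5 + 0.5·1)/16 = 100·5.5/16 = 34.38.

34.4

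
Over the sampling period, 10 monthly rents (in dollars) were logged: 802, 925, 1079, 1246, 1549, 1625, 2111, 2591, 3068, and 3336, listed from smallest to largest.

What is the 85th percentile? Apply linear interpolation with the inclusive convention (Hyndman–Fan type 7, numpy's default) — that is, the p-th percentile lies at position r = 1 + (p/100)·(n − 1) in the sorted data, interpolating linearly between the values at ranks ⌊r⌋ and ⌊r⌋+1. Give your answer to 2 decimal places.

2901.05

n = 10.
r = 1 + (85/100)·(10 − 1) = 1 + 7.65 = 8.65.
Rank 8 is 2591 and rank 9 is 3068.
Interpolate: 2591 + 0.65·(3068 − 2591) = 2591 + 0.65·477 = 2901.05.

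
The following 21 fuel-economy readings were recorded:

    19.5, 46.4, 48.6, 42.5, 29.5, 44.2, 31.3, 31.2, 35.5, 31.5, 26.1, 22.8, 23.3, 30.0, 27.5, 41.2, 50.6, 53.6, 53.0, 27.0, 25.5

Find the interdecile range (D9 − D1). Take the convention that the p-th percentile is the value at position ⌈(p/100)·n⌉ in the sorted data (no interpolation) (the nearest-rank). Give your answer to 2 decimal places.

27.30

Sorted: 19.5, 22.8, 23.3, 25.5, 26.1, 27.0, 27.5, 29.5, 30.0, 31.2, 31.3, 31.5, 35.5, 41.2, 42.5, 44.2, 46.4, 48.6, 50.6, 53.0, 53.6.
n = 21.
P10: rank ⌈10/100·21⌉ = 3 → 23.3.
P90: rank ⌈90/100·21⌉ = 19 → 50.6.
Difference: 50.6 − 23.3 = 27.3.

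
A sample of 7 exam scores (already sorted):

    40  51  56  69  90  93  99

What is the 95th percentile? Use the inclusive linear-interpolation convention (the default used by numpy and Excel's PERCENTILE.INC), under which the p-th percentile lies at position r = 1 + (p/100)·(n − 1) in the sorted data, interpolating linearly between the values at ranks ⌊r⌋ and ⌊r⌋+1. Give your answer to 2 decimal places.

n = 7.
r = 1 + (95/100)·(7 − 1) = 1 + 5.7 = 6.7.
Rank 6 is 93 and rank 7 is 99.
Interpolate: 93 + 0.7·(99 − 93) = 93 + 0.7·6 = 97.2.

97.20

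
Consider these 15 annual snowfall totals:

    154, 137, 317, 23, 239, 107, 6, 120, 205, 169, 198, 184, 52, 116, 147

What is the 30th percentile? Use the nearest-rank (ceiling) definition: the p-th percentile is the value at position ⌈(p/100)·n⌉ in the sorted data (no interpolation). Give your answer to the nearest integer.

116

Sorted: 6, 23, 52, 107, 116, 120, 137, 147, 154, 169, 184, 198, 205, 239, 317.
n = 15.
Position = ⌈30/100 · 15⌉ = ⌈4.5⌉ = 5.
The value at rank 5 is 116.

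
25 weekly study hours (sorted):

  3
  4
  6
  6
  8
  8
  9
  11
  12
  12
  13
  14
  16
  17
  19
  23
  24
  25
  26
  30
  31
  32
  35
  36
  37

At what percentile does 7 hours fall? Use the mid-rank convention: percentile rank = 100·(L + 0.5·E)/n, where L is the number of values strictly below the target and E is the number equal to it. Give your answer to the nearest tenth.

16.0

Count below 7: L = 4; count equal: E = 0; n = 25.
Percentile rank = 100·(4 + 0.5·0)/25 = 100·4/25 = 16.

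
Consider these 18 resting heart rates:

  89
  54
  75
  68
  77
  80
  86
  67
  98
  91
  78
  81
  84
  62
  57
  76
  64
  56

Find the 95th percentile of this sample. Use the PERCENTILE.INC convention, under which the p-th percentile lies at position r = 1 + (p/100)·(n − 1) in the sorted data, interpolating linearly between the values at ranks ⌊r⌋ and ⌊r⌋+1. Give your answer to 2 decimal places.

Sorted: 54, 56, 57, 62, 64, 67, 68, 75, 76, 77, 78, 80, 81, 84, 86, 89, 91, 98.
n = 18.
r = 1 + (95/100)·(18 − 1) = 1 + 16.15 = 17.15.
Rank 17 is 91 and rank 18 is 98.
Interpolate: 91 + 0.15·(98 − 91) = 91 + 0.15·7 = 92.05.

92.05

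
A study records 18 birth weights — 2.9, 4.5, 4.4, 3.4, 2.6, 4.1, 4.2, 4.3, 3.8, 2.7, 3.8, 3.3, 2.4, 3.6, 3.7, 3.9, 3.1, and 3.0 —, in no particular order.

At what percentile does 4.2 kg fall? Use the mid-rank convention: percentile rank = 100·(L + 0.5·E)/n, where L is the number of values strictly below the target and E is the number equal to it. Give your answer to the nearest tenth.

Sorted: 2.4, 2.6, 2.7, 2.9, 3.0, 3.1, 3.3, 3.4, 3.6, 3.7, 3.8, 3.8, 3.9, 4.1, 4.2, 4.3, 4.4, 4.5.
Count below 4.2: L = 14; count equal: E = 1; n = 18.
Percentile rank = 100·(14 + 0.5·1)/18 = 100·14.5/18 = 80.56.

80.6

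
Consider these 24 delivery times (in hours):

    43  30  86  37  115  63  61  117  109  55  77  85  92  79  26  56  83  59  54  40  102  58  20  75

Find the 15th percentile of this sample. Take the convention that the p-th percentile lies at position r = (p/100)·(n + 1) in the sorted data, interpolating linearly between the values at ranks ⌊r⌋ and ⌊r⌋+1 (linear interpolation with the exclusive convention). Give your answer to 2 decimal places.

Sorted: 20, 26, 30, 37, 40, 43, 54, 55, 56, 58, 59, 61, 63, 75, 77, 79, 83, 85, 86, 92, 102, 109, 115, 117.
n = 24.
r = (15/100)·(24 + 1) = 3.75.
Rank 3 is 30 and rank 4 is 37.
Interpolate: 30 + 0.75·(37 − 30) = 30 + 0.75·7 = 35.25.

35.25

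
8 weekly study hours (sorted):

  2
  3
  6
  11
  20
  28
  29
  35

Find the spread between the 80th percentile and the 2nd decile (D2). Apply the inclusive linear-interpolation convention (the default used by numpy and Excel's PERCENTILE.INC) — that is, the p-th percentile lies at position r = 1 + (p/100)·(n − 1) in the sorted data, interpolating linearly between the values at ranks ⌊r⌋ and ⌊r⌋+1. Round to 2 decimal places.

24.40

n = 8.
P20: r = 2.4; ranks 2–3 are 3, 6; interpolating gives 4.2.
P80: r = 6.6; ranks 6–7 are 28, 29; interpolating gives 28.6.
Difference: 28.6 − 4.2 = 24.4.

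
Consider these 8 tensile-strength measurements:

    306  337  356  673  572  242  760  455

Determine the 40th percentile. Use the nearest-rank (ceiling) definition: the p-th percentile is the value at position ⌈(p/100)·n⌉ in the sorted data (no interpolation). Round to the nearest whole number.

Sorted: 242, 306, 337, 356, 455, 572, 673, 760.
n = 8.
Position = ⌈40/100 · 8⌉ = ⌈3.2⌉ = 4.
The value at rank 4 is 356.

356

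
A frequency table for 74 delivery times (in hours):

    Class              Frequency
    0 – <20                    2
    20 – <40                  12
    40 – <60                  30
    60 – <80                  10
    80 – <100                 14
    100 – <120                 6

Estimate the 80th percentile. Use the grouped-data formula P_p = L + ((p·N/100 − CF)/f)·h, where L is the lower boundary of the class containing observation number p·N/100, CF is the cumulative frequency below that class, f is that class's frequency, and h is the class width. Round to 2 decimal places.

N = 74; target position k = 80/100 · 74 = 59.2.
Cumulative frequencies: 2, 14, 44, 54, 68, 74.
Observation 59.2 falls in the class 80 – <100.
L = 80, CF = 54, f = 14, h = 20.
P80 = 80 + ((59.2 − 54)/14)·20 = 80 + 7.42857 = 87.4286.

87.43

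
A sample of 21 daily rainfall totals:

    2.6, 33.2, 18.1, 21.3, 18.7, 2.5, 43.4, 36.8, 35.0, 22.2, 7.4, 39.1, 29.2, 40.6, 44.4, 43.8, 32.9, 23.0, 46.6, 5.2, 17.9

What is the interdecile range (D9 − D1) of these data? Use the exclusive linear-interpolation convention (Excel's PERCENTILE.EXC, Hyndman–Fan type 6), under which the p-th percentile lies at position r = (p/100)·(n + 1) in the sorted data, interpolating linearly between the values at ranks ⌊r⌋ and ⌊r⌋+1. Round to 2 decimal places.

41.16

Sorted: 2.5, 2.6, 5.2, 7.4, 17.9, 18.1, 18.7, 21.3, 22.2, 23.0, 29.2, 32.9, 33.2, 35.0, 36.8, 39.1, 40.6, 43.4, 43.8, 44.4, 46.6.
n = 21.
P10: r = 2.2; ranks 2–3 are 2.6, 5.2; interpolating gives 3.12.
P90: r = 19.8; ranks 19–20 are 43.8, 44.4; interpolating gives 44.28.
Difference: 44.28 − 3.12 = 41.16.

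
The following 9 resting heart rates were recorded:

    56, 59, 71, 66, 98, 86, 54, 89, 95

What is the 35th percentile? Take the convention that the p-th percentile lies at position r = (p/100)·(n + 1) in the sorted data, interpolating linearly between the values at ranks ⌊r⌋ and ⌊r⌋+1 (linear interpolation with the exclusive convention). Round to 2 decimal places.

Sorted: 54, 56, 59, 66, 71, 86, 89, 95, 98.
n = 9.
r = (35/100)·(9 + 1) = 3.5.
Rank 3 is 59 and rank 4 is 66.
Interpolate: 59 + 0.5·(66 − 59) = 59 + 0.5·7 = 62.5.

62.50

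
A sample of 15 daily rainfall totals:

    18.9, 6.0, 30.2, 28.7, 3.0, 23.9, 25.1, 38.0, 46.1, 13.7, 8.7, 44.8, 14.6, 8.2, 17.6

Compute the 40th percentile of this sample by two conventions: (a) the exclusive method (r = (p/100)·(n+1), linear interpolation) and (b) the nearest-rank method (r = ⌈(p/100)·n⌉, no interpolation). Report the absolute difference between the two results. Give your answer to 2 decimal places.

Sorted: 3.0, 6.0, 8.2, 8.7, 13.7, 14.6, 17.6, 18.9, 23.9, 25.1, 28.7, 30.2, 38.0, 44.8, 46.1.
n = 15.
(a) r = 6.4; between ranks 6 (14.6) and 7 (17.6): 15.8.
(b) the nearest-rank method: rank 6 → 14.6.
|15.8 − 14.6| = 1.2.

1.20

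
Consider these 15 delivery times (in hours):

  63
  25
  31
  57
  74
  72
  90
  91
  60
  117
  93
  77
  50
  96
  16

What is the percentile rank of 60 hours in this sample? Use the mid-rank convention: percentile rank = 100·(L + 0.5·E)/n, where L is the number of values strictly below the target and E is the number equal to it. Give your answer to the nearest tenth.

Sorted: 16, 25, 31, 50, 57, 60, 63, 72, 74, 77, 90, 91, 93, 96, 117.
Count below 60: L = 5; count equal: E = 1; n = 15.
Percentile rank = 100·(5 + 0.5·1)/15 = 100·5.5/15 = 36.67.

36.7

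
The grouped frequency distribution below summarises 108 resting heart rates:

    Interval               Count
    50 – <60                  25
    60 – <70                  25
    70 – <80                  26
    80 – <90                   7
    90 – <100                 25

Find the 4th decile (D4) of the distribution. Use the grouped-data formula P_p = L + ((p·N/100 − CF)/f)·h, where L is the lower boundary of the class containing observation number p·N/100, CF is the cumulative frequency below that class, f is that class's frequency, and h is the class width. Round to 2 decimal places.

67.28

N = 108; target position k = 40/100 · 108 = 43.2.
Cumulative frequencies: 25, 50, 76, 83, 108.
Observation 43.2 falls in the class 60 – <70.
L = 60, CF = 25, f = 25, h = 10.
P40 = 60 + ((43.2 − 25)/25)·10 = 60 + 7.28 = 67.28.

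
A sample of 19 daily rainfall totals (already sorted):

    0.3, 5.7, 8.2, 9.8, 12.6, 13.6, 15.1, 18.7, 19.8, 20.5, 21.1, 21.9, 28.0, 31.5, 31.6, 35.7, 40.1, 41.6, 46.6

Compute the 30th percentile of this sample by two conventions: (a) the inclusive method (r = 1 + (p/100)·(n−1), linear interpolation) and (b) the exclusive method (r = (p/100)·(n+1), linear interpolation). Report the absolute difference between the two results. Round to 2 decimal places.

0.60

n = 19.
(a) r = 6.4; between ranks 6 (13.6) and 7 (15.1): 14.2.
(b) r = 6 → value at rank 6 = 13.6.
|14.2 − 13.6| = 0.6.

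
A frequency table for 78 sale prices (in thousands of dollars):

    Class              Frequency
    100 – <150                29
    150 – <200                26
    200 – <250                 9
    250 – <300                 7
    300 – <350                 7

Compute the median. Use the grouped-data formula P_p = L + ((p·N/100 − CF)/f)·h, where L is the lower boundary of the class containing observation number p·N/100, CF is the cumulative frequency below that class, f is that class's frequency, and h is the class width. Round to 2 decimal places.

169.23

N = 78; target position k = 50/100 · 78 = 39.
Cumulative frequencies: 29, 55, 64, 71, 78.
Observation 39 falls in the class 150 – <200.
L = 150, CF = 29, f = 26, h = 50.
P50 = 150 + ((39 − 29)/26)·50 = 150 + 19.2308 = 169.231.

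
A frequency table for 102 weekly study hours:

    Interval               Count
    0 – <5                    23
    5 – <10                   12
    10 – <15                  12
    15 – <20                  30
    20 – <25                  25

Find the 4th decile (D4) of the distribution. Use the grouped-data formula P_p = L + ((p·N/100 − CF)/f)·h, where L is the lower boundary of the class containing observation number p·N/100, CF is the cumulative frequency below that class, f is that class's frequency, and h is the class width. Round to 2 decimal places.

N = 102; target position k = 40/100 · 102 = 40.8.
Cumulative frequencies: 23, 35, 47, 77, 102.
Observation 40.8 falls in the class 10 – <15.
L = 10, CF = 35, f = 12, h = 5.
P40 = 10 + ((40.8 − 35)/12)·5 = 10 + 2.41667 = 12.4167.

12.42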